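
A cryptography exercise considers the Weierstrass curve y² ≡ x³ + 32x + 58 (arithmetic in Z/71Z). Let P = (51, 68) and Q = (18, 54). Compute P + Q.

(51, 68) + (18, 54). λ = (54 - 68)/(18 - 51) ≡ 57/38 mod 71. 38⁻¹ ≡ 43 (mod 71), so λ ≡ 37.
  x = λ² - 51 - 18 = 1369 - 69 ≡ 22; y = λ·(51 - 22) - 68 ≡ 11. → (22, 11)

(22, 11)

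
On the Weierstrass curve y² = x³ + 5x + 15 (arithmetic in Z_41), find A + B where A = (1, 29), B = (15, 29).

(25, 12)

(1, 29) + (15, 29). λ = (29 - 29)/(15 - 1) ≡ 0/14 mod 41. 14⁻¹ ≡ 3 (mod 41), so λ ≡ 0.
  x = λ² - 1 - 15 = 0 - 16 ≡ 25; y = λ·(1 - 25) - 29 ≡ 12. → (25, 12)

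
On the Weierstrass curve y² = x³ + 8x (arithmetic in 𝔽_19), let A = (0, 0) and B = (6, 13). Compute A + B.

(0, 0) + (6, 13). λ = (13 - 0)/(6 - 0) ≡ 13/6 mod 19. 6⁻¹ ≡ 16 (mod 19), so λ ≡ 18.
  x = λ² - 0 - 6 = 324 - 6 ≡ 14; y = λ·(0 - 14) - 0 ≡ 14. → (14, 14)

(14, 14)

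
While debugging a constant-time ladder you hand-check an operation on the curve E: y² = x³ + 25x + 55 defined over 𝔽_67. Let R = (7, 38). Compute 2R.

tangent at (7, 38): λ = (3·7² + 25)/(2·38) ≡ 38/9. 9⁻¹ ≡ 15 (mod 67), so λ ≡ 38·15 ≡ 34.
  x = λ² - 7 - 7 = 1156 - 14 ≡ 3; y = λ·(7 - 3) - 38 ≡ 31. → (3, 31)

(3, 31)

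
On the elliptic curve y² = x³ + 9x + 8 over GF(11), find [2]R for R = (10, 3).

(6, 5)

tangent at (10, 3): λ = (3·10² + 9)/(2·3) ≡ 1/6. 6⁻¹ ≡ 2 (mod 11) since 6·2 = 12 ≡ 1, so λ ≡ 1·2 ≡ 2.
  x = λ² - 10 - 10 = 4 - 20 ≡ 6; y = λ·(10 - 6) - 3 ≡ 5. → (6, 5)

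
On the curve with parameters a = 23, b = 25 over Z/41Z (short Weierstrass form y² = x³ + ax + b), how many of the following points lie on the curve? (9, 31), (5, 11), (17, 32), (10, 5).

(9, 31): 31² ≡ 18, rhs ≡ 18 → on.
(5, 11): 11² ≡ 39, rhs ≡ 19 → off.
(17, 32): 32² ≡ 40, rhs ≡ 40 → on.
(10, 5): 5² ≡ 25, rhs ≡ 25 → on.

3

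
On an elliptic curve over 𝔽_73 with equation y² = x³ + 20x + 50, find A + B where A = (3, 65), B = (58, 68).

(10, 70)

(3, 65) + (58, 68). λ = (68 - 65)/(58 - 3) ≡ 3/55 mod 73. 55⁻¹ ≡ 4 (mod 73), so λ ≡ 12.
  x = λ² - 3 - 58 = 144 - 61 ≡ 10; y = λ·(3 - 10) - 65 ≡ 70. → (10, 70)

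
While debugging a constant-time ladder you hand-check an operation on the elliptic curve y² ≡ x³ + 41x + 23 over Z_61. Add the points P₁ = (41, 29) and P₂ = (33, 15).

(32, 2)

(41, 29) + (33, 15). λ = (15 - 29)/(33 - 41) ≡ 47/53 mod 61. 53⁻¹ ≡ 38 (mod 61) since 53·38 = 2014 ≡ 1, so λ ≡ 17.
  x = λ² - 41 - 33 = 289 - 74 ≡ 32; y = λ·(41 - 32) - 29 ≡ 2. → (32, 2)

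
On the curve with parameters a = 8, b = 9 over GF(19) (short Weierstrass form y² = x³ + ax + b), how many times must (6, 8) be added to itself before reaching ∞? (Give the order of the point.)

2P: tangent at (6, 8): λ = (3·6² + 8)/(2·8) ≡ 2/16. 16⁻¹ ≡ 6 (mod 19), so λ ≡ 2·6 ≡ 12.
  x = λ² - 6 - 6 = 144 - 12 ≡ 18; y = λ·(6 - 18) - 8 ≡ 0. → (18, 0)
3P: (18, 0) + (6, 8). λ = (8 - 0)/(6 - 18) ≡ 8/7 mod 19. 7⁻¹ ≡ 11 (mod 19), so λ ≡ 12.
  x = λ² - 18 - 6 = 144 - 24 ≡ 6; y = λ·(18 - 6) - 0 ≡ 11. → (6, 11)
4P: (6, 11) + (6, 8): same x and y₁ ≡ -y₂, so the sum is ∞.
4P = ∞, so the order is 4.

4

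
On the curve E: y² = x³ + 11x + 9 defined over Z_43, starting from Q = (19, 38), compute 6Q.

(0, 40)

Double-and-add on 6 = (110)₂. Start with Q = (19, 38) for the leading 1-bit.
double: tangent at (19, 38): λ = (3·19² + 11)/(2·38) ≡ 19/33. 33⁻¹ ≡ 30 (mod 43), so λ ≡ 19·30 ≡ 11.
  x = λ² - 19 - 19 = 121 - 38 ≡ 40; y = λ·(19 - 40) - 38 ≡ 32. → (40, 32)
add Q: (40, 32) + (19, 38). λ = (38 - 32)/(19 - 40) ≡ 6/22 mod 43. 22⁻¹ ≡ 2 (mod 43), so λ ≡ 12.
  x = λ² - 40 - 19 = 144 - 59 ≡ 42; y = λ·(40 - 42) - 32 ≡ 30. → (42, 30)
double: tangent at (42, 30): λ = (3·42² + 11)/(2·30) ≡ 14/17. 17⁻¹ ≡ 38 (mod 43) since 17·38 = 646 ≡ 1, so λ ≡ 14·38 ≡ 16.
  x = λ² - 42 - 42 = 256 - 84 ≡ 0; y = λ·(42 - 0) - 30 ≡ 40. → (0, 40)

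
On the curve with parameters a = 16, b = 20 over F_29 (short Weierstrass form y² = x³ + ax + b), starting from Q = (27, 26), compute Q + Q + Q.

Repeated addition: build up to 3Q.
2Q: tangent at (27, 26): λ = (3·27² + 16)/(2·26) ≡ 28/23. 23⁻¹ ≡ 24 (mod 29), so λ ≡ 28·24 ≡ 5.
  x = λ² - 27 - 27 = 25 - 54 ≡ 0; y = λ·(27 - 0) - 26 ≡ 22. → (0, 22)
3Q: (0, 22) + (27, 26). λ = (26 - 22)/(27 - 0) ≡ 4/27 mod 29. 27⁻¹ ≡ 14 (mod 29), so λ ≡ 27.
  x = λ² - 0 - 27 = 729 - 27 ≡ 6; y = λ·(0 - 6) - 22 ≡ 19. → (6, 19)

(6, 19)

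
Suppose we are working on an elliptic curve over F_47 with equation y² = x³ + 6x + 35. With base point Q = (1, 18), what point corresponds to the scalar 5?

(1, 29)

Double-and-add on 5 = (101)₂. Start with Q = (1, 18) for the leading 1-bit.
double: tangent at (1, 18): λ = (3·1² + 6)/(2·18) ≡ 9/36. 36⁻¹ ≡ 17 (mod 47) since 36·17 = 612 ≡ 1, so λ ≡ 9·17 ≡ 12.
  x = λ² - 1 - 1 = 144 - 2 ≡ 1; y = λ·(1 - 1) - 18 ≡ 29. → (1, 29)
double: tangent at (1, 29): λ = (3·1² + 6)/(2·29) ≡ 9/11. 11⁻¹ ≡ 30 (mod 47), so λ ≡ 9·30 ≡ 35.
  x = λ² - 1 - 1 = 1225 - 2 ≡ 1; y = λ·(1 - 1) - 29 ≡ 18. → (1, 18)
add Q: tangent at (1, 18): λ = (3·1² + 6)/(2·18) ≡ 9/36. 36⁻¹ ≡ 17 (mod 47), so λ ≡ 9·17 ≡ 12.
  x = λ² - 1 - 1 = 144 - 2 ≡ 1; y = λ·(1 - 1) - 18 ≡ 29. → (1, 29)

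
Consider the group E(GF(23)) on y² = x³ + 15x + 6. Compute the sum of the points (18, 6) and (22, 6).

(18, 6) + (22, 6). λ = (6 - 6)/(22 - 18) ≡ 0/4 mod 23. 4⁻¹ ≡ 6 (mod 23) since 4·6 = 24 ≡ 1, so λ ≡ 0.
  x = λ² - 18 - 22 = 0 - 40 ≡ 6; y = λ·(18 - 6) - 6 ≡ 17. → (6, 17)

(6, 17)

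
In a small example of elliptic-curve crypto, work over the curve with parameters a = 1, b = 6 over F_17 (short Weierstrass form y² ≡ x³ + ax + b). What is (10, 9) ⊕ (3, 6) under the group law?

(8, 4)

(10, 9) + (3, 6). λ = (6 - 9)/(3 - 10) ≡ 14/10 mod 17. 10⁻¹ ≡ 12 (mod 17), so λ ≡ 15.
  x = λ² - 10 - 3 = 225 - 13 ≡ 8; y = λ·(10 - 8) - 9 ≡ 4. → (8, 4)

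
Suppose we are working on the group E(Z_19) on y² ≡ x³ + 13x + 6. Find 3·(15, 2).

Write P = (15, 2).
Repeated addition: build up to 3P.
2P: tangent at (15, 2): λ = (3·15² + 13)/(2·2) ≡ 4/4. 4⁻¹ ≡ 5 (mod 19), so λ ≡ 4·5 ≡ 1.
  x = λ² - 15 - 15 = 1 - 30 ≡ 9; y = λ·(15 - 9) - 2 ≡ 4. → (9, 4)
3P: (9, 4) + (15, 2). λ = (2 - 4)/(15 - 9) ≡ 17/6 mod 19. 6⁻¹ ≡ 16 (mod 19), so λ ≡ 6.
  x = λ² - 9 - 15 = 36 - 24 ≡ 12; y = λ·(9 - 12) - 4 ≡ 16. → (12, 16)

(12, 16)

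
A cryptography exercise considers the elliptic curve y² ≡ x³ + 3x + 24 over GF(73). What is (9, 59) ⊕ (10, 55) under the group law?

(70, 39)

(9, 59) + (10, 55). λ = (55 - 59)/(10 - 9) ≡ 69/1 mod 73. 1⁻¹ ≡ 1 (mod 73) since 1·1 = 1 ≡ 1, so λ ≡ 69.
  x = λ² - 9 - 10 = 4761 - 19 ≡ 70; y = λ·(9 - 70) - 59 ≡ 39. → (70, 39)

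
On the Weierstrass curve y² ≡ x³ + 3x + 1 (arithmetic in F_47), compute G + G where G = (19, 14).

tangent at (19, 14): λ = (3·19² + 3)/(2·14) ≡ 5/28. 28⁻¹ ≡ 42 (mod 47), so λ ≡ 5·42 ≡ 22.
  x = λ² - 19 - 19 = 484 - 38 ≡ 23; y = λ·(19 - 23) - 14 ≡ 39. → (23, 39)

(23, 39)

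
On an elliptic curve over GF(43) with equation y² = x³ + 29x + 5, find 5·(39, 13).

(7, 11)

Write P = (39, 13).
Double-and-add on 5 = (101)₂. Start with P = (39, 13) for the leading 1-bit.
double: tangent at (39, 13): λ = (3·39² + 29)/(2·13) ≡ 34/26. 26⁻¹ ≡ 5 (mod 43), so λ ≡ 34·5 ≡ 41.
  x = λ² - 39 - 39 = 1681 - 78 ≡ 12; y = λ·(39 - 12) - 13 ≡ 19. → (12, 19)
double: tangent at (12, 19): λ = (3·12² + 29)/(2·19) ≡ 31/38. 38⁻¹ ≡ 17 (mod 43), so λ ≡ 31·17 ≡ 11.
  x = λ² - 12 - 12 = 121 - 24 ≡ 11; y = λ·(12 - 11) - 19 ≡ 35. → (11, 35)
add P: (11, 35) + (39, 13). λ = (13 - 35)/(39 - 11) ≡ 21/28 mod 43. 28⁻¹ ≡ 20 (mod 43), so λ ≡ 33.
  x = λ² - 11 - 39 = 1089 - 50 ≡ 7; y = λ·(11 - 7) - 35 ≡ 11. → (7, 11)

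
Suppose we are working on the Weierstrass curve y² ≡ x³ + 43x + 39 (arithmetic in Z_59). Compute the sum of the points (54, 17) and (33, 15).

(54, 17) + (33, 15). λ = (15 - 17)/(33 - 54) ≡ 57/38 mod 59. 38⁻¹ ≡ 14 (mod 59) since 38·14 = 532 ≡ 1, so λ ≡ 31.
  x = λ² - 54 - 33 = 961 - 87 ≡ 48; y = λ·(54 - 48) - 17 ≡ 51. → (48, 51)

(48, 51)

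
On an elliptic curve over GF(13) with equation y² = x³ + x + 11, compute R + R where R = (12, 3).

tangent at (12, 3): λ = (3·12² + 1)/(2·3) ≡ 4/6. 6⁻¹ ≡ 11 (mod 13), so λ ≡ 4·11 ≡ 5.
  x = λ² - 12 - 12 = 25 - 24 ≡ 1; y = λ·(12 - 1) - 3 ≡ 0. → (1, 0)

(1, 0)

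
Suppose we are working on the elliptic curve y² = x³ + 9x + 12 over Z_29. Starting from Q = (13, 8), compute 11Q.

Double-and-add on 11 = (1011)₂. Start with Q = (13, 8) for the leading 1-bit.
double: tangent at (13, 8): λ = (3·13² + 9)/(2·8) ≡ 23/16. 16⁻¹ ≡ 20 (mod 29), so λ ≡ 23·20 ≡ 25.
  x = λ² - 13 - 13 = 625 - 26 ≡ 19; y = λ·(13 - 19) - 8 ≡ 16. → (19, 16)
double: tangent at (19, 16): λ = (3·19² + 9)/(2·16) ≡ 19/3. 3⁻¹ ≡ 10 (mod 29) since 3·10 = 30 ≡ 1, so λ ≡ 19·10 ≡ 16.
  x = λ² - 19 - 19 = 256 - 38 ≡ 15; y = λ·(19 - 15) - 16 ≡ 19. → (15, 19)
add Q: (15, 19) + (13, 8). λ = (8 - 19)/(13 - 15) ≡ 18/27 mod 29. 27⁻¹ ≡ 14 (mod 29), so λ ≡ 20.
  x = λ² - 15 - 13 = 400 - 28 ≡ 24; y = λ·(15 - 24) - 19 ≡ 4. → (24, 4)
double: tangent at (24, 4): λ = (3·24² + 9)/(2·4) ≡ 26/8. 8⁻¹ ≡ 11 (mod 29) since 8·11 = 88 ≡ 1, so λ ≡ 26·11 ≡ 25.
  x = λ² - 24 - 24 = 625 - 48 ≡ 26; y = λ·(24 - 26) - 4 ≡ 4. → (26, 4)
add Q: (26, 4) + (13, 8). λ = (8 - 4)/(13 - 26) ≡ 4/16 mod 29. 16⁻¹ ≡ 20 (mod 29) since 16·20 = 320 ≡ 1, so λ ≡ 22.
  x = λ² - 26 - 13 = 484 - 39 ≡ 10; y = λ·(26 - 10) - 4 ≡ 0. → (10, 0)

(10, 0)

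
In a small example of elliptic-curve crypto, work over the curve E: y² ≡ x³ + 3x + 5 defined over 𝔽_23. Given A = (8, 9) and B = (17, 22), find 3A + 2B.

(7, 22)

First 3A:
Repeated addition: build up to 3A.
2A: tangent at (8, 9): λ = (3·8² + 3)/(2·9) ≡ 11/18. 18⁻¹ ≡ 9 (mod 23), so λ ≡ 11·9 ≡ 7.
  x = λ² - 8 - 8 = 49 - 16 ≡ 10; y = λ·(8 - 10) - 9 ≡ 0. → (10, 0)
3A: (10, 0) + (8, 9). λ = (9 - 0)/(8 - 10) ≡ 9/21 mod 23. 21⁻¹ ≡ 11 (mod 23), so λ ≡ 7.
  x = λ² - 10 - 8 = 49 - 18 ≡ 8; y = λ·(10 - 8) - 0 ≡ 14. → (8, 14)
3A = (8, 14).
Next 2B:
Repeated addition: build up to 2B.
2B: tangent at (17, 22): λ = (3·17² + 3)/(2·22) ≡ 19/21. 21⁻¹ ≡ 11 (mod 23), so λ ≡ 19·11 ≡ 2.
  x = λ² - 17 - 17 = 4 - 34 ≡ 16; y = λ·(17 - 16) - 22 ≡ 3. → (16, 3)
2B = (16, 3).
Finally 3A + 2B:
(8, 14) + (16, 3). λ = (3 - 14)/(16 - 8) ≡ 12/8 mod 23. 8⁻¹ ≡ 3 (mod 23) since 8·3 = 24 ≡ 1, so λ ≡ 13.
  x = λ² - 8 - 16 = 169 - 24 ≡ 7; y = λ·(8 - 7) - 14 ≡ 22. → (7, 22)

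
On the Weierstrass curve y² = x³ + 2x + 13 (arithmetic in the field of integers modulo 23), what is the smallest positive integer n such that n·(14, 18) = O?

4

2P: tangent at (14, 18): λ = (3·14² + 2)/(2·18) ≡ 15/13. 13⁻¹ ≡ 16 (mod 23), so λ ≡ 15·16 ≡ 10.
  x = λ² - 14 - 14 = 100 - 28 ≡ 3; y = λ·(14 - 3) - 18 ≡ 0. → (3, 0)
3P: (3, 0) + (14, 18). λ = (18 - 0)/(14 - 3) ≡ 18/11 mod 23. 11⁻¹ ≡ 21 (mod 23) since 11·21 = 231 ≡ 1, so λ ≡ 10.
  x = λ² - 3 - 14 = 100 - 17 ≡ 14; y = λ·(3 - 14) - 0 ≡ 5. → (14, 5)
4P: (14, 5) + (14, 18): same x and y₁ ≡ -y₂, so the sum is O.
4P = O, so the order is 4.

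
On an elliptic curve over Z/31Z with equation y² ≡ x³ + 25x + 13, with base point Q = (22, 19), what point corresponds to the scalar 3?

(18, 8)

Repeated addition: build up to 3Q.
2Q: tangent at (22, 19): λ = (3·22² + 25)/(2·19) ≡ 20/7. 7⁻¹ ≡ 9 (mod 31) since 7·9 = 63 ≡ 1, so λ ≡ 20·9 ≡ 25.
  x = λ² - 22 - 22 = 625 - 44 ≡ 23; y = λ·(22 - 23) - 19 ≡ 18. → (23, 18)
3Q: (23, 18) + (22, 19). λ = (19 - 18)/(22 - 23) ≡ 1/30 mod 31. 30⁻¹ ≡ 30 (mod 31), so λ ≡ 30.
  x = λ² - 23 - 22 = 900 - 45 ≡ 18; y = λ·(23 - 18) - 18 ≡ 8. → (18, 8)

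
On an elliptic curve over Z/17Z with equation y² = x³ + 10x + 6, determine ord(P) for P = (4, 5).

2P: tangent at (4, 5): λ = (3·4² + 10)/(2·5) ≡ 7/10. 10⁻¹ ≡ 12 (mod 17) since 10·12 = 120 ≡ 1, so λ ≡ 7·12 ≡ 16.
  x = λ² - 4 - 4 = 256 - 8 ≡ 10; y = λ·(4 - 10) - 5 ≡ 1. → (10, 1)
3P: (10, 1) + (4, 5). λ = (5 - 1)/(4 - 10) ≡ 4/11 mod 17. 11⁻¹ ≡ 14 (mod 17) since 11·14 = 154 ≡ 1, so λ ≡ 5.
  x = λ² - 10 - 4 = 25 - 14 ≡ 11; y = λ·(10 - 11) - 1 ≡ 11. → (11, 11)
4P: (11, 11) + (4, 5). λ = (5 - 11)/(4 - 11) ≡ 11/10 mod 17. 10⁻¹ ≡ 12 (mod 17), so λ ≡ 13.
  x = λ² - 11 - 4 = 169 - 15 ≡ 1; y = λ·(11 - 1) - 11 ≡ 0. → (1, 0)
5P: (1, 0) + (4, 5). λ = (5 - 0)/(4 - 1) ≡ 5/3 mod 17. 3⁻¹ ≡ 6 (mod 17), so λ ≡ 13.
  x = λ² - 1 - 4 = 169 - 5 ≡ 11; y = λ·(1 - 11) - 0 ≡ 6. → (11, 6)
6P: (11, 6) + (4, 5). λ = (5 - 6)/(4 - 11) ≡ 16/10 mod 17. 10⁻¹ ≡ 12 (mod 17) since 10·12 = 120 ≡ 1, so λ ≡ 5.
  x = λ² - 11 - 4 = 25 - 15 ≡ 10; y = λ·(11 - 10) - 6 ≡ 16. → (10, 16)
7P: (10, 16) + (4, 5). λ = (5 - 16)/(4 - 10) ≡ 6/11 mod 17. 11⁻¹ ≡ 14 (mod 17) since 11·14 = 154 ≡ 1, so λ ≡ 16.
  x = λ² - 10 - 4 = 256 - 14 ≡ 4; y = λ·(10 - 4) - 16 ≡ 12. → (4, 12)
8P: (4, 12) + (4, 5): same x and y₁ ≡ -y₂, so the sum is 𝒪.
8P = 𝒪, so the order is 8.

8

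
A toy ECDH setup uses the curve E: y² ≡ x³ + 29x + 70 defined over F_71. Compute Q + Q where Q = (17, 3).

tangent at (17, 3): λ = (3·17² + 29)/(2·3) ≡ 44/6. 6⁻¹ ≡ 12 (mod 71), so λ ≡ 44·12 ≡ 31.
  x = λ² - 17 - 17 = 961 - 34 ≡ 4; y = λ·(17 - 4) - 3 ≡ 45. → (4, 45)

(4, 45)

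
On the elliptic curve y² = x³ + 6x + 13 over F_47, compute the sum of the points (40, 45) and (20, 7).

(40, 45) + (20, 7). λ = (7 - 45)/(20 - 40) ≡ 9/27 mod 47. 27⁻¹ ≡ 7 (mod 47) since 27·7 = 189 ≡ 1, so λ ≡ 16.
  x = λ² - 40 - 20 = 256 - 60 ≡ 8; y = λ·(40 - 8) - 45 ≡ 44. → (8, 44)

(8, 44)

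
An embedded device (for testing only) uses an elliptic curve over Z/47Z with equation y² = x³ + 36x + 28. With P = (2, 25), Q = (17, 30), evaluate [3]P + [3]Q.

(31, 44)

First 3P:
Repeated addition: build up to 3P.
2P: tangent at (2, 25): λ = (3·2² + 36)/(2·25) ≡ 1/3. 3⁻¹ ≡ 16 (mod 47), so λ ≡ 1·16 ≡ 16.
  x = λ² - 2 - 2 = 256 - 4 ≡ 17; y = λ·(2 - 17) - 25 ≡ 17. → (17, 17)
3P: (17, 17) + (2, 25). λ = (25 - 17)/(2 - 17) ≡ 8/32 mod 47. 32⁻¹ ≡ 25 (mod 47), so λ ≡ 12.
  x = λ² - 17 - 2 = 144 - 19 ≡ 31; y = λ·(17 - 31) - 17 ≡ 3. → (31, 3)
3P = (31, 3).
Next 3Q:
Repeated addition: build up to 3Q.
2Q: tangent at (17, 30): λ = (3·17² + 36)/(2·30) ≡ 10/13. 13⁻¹ ≡ 29 (mod 47), so λ ≡ 10·29 ≡ 8.
  x = λ² - 17 - 17 = 64 - 34 ≡ 30; y = λ·(17 - 30) - 30 ≡ 7. → (30, 7)
3Q: (30, 7) + (17, 30). λ = (30 - 7)/(17 - 30) ≡ 23/34 mod 47. 34⁻¹ ≡ 18 (mod 47), so λ ≡ 38.
  x = λ² - 30 - 17 = 1444 - 47 ≡ 34; y = λ·(30 - 34) - 7 ≡ 29. → (34, 29)
3Q = (34, 29).
Finally 3P + 3Q:
(31, 3) + (34, 29). λ = (29 - 3)/(34 - 31) ≡ 26/3 mod 47. 3⁻¹ ≡ 16 (mod 47), so λ ≡ 40.
  x = λ² - 31 - 34 = 1600 - 65 ≡ 31; y = λ·(31 - 31) - 3 ≡ 44. → (31, 44)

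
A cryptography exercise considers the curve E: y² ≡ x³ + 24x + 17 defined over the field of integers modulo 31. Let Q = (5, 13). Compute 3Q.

Repeated addition: build up to 3Q.
2Q: tangent at (5, 13): λ = (3·5² + 24)/(2·13) ≡ 6/26. 26⁻¹ ≡ 6 (mod 31), so λ ≡ 6·6 ≡ 5.
  x = λ² - 5 - 5 = 25 - 10 ≡ 15; y = λ·(5 - 15) - 13 ≡ 30. → (15, 30)
3Q: (15, 30) + (5, 13). λ = (13 - 30)/(5 - 15) ≡ 14/21 mod 31. 21⁻¹ ≡ 3 (mod 31) since 21·3 = 63 ≡ 1, so λ ≡ 11.
  x = λ² - 15 - 5 = 121 - 20 ≡ 8; y = λ·(15 - 8) - 30 ≡ 16. → (8, 16)

(8, 16)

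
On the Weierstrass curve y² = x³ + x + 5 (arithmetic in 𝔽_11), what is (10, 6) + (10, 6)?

(7, 6)

tangent at (10, 6): λ = (3·10² + 1)/(2·6) ≡ 4/1. 1⁻¹ ≡ 1 (mod 11), so λ ≡ 4·1 ≡ 4.
  x = λ² - 10 - 10 = 16 - 20 ≡ 7; y = λ·(10 - 7) - 6 ≡ 6. → (7, 6)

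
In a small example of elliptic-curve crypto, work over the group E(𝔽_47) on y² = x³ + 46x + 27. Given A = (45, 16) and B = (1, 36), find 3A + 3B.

First 3A:
Repeated addition: build up to 3A.
2A: tangent at (45, 16): λ = (3·45² + 46)/(2·16) ≡ 11/32. 32⁻¹ ≡ 25 (mod 47), so λ ≡ 11·25 ≡ 40.
  x = λ² - 45 - 45 = 1600 - 90 ≡ 6; y = λ·(45 - 6) - 16 ≡ 40. → (6, 40)
3A: (6, 40) + (45, 16). λ = (16 - 40)/(45 - 6) ≡ 23/39 mod 47. 39⁻¹ ≡ 41 (mod 47) since 39·41 = 1599 ≡ 1, so λ ≡ 3.
  x = λ² - 6 - 45 = 9 - 51 ≡ 5; y = λ·(6 - 5) - 40 ≡ 10. → (5, 10)
3A = (5, 10).
Next 3B:
Repeated addition: build up to 3B.
2B: tangent at (1, 36): λ = (3·1² + 46)/(2·36) ≡ 2/25. 25⁻¹ ≡ 32 (mod 47) since 25·32 = 800 ≡ 1, so λ ≡ 2·32 ≡ 17.
  x = λ² - 1 - 1 = 289 - 2 ≡ 5; y = λ·(1 - 5) - 36 ≡ 37. → (5, 37)
3B: (5, 37) + (1, 36). λ = (36 - 37)/(1 - 5) ≡ 46/43 mod 47. 43⁻¹ ≡ 35 (mod 47) since 43·35 = 1505 ≡ 1, so λ ≡ 12.
  x = λ² - 5 - 1 = 144 - 6 ≡ 44; y = λ·(5 - 44) - 37 ≡ 12. → (44, 12)
3B = (44, 12).
Finally 3A + 3B:
(5, 10) + (44, 12). λ = (12 - 10)/(44 - 5) ≡ 2/39 mod 47. 39⁻¹ ≡ 41 (mod 47), so λ ≡ 35.
  x = λ² - 5 - 44 = 1225 - 49 ≡ 1; y = λ·(5 - 1) - 10 ≡ 36. → (1, 36)

(1, 36)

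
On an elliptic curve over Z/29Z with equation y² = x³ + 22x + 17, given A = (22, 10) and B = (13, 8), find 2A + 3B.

(9, 4)

First 2A:
Repeated addition: build up to 2A.
2A: tangent at (22, 10): λ = (3·22² + 22)/(2·10) ≡ 24/20. 20⁻¹ ≡ 16 (mod 29) since 20·16 = 320 ≡ 1, so λ ≡ 24·16 ≡ 7.
  x = λ² - 22 - 22 = 49 - 44 ≡ 5; y = λ·(22 - 5) - 10 ≡ 22. → (5, 22)
2A = (5, 22).
Next 3B:
Repeated addition: build up to 3B.
2B: tangent at (13, 8): λ = (3·13² + 22)/(2·8) ≡ 7/16. 16⁻¹ ≡ 20 (mod 29) since 16·20 = 320 ≡ 1, so λ ≡ 7·20 ≡ 24.
  x = λ² - 13 - 13 = 576 - 26 ≡ 28; y = λ·(13 - 28) - 8 ≡ 9. → (28, 9)
3B: (28, 9) + (13, 8). λ = (8 - 9)/(13 - 28) ≡ 28/14 mod 29. 14⁻¹ ≡ 27 (mod 29) since 14·27 = 378 ≡ 1, so λ ≡ 2.
  x = λ² - 28 - 13 = 4 - 41 ≡ 21; y = λ·(28 - 21) - 9 ≡ 5. → (21, 5)
3B = (21, 5).
Finally 2A + 3B:
(5, 22) + (21, 5). λ = (5 - 22)/(21 - 5) ≡ 12/16 mod 29. 16⁻¹ ≡ 20 (mod 29), so λ ≡ 8.
  x = λ² - 5 - 21 = 64 - 26 ≡ 9; y = λ·(5 - 9) - 22 ≡ 4. → (9, 4)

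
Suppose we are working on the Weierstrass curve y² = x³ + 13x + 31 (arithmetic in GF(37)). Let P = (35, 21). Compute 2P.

(29, 9)

tangent at (35, 21): λ = (3·35² + 13)/(2·21) ≡ 25/5. 5⁻¹ ≡ 15 (mod 37) since 5·15 = 75 ≡ 1, so λ ≡ 25·15 ≡ 5.
  x = λ² - 35 - 35 = 25 - 70 ≡ 29; y = λ·(35 - 29) - 21 ≡ 9. → (29, 9)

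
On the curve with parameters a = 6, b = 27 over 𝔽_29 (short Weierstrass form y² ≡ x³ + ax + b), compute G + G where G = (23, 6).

(8, 6)

tangent at (23, 6): λ = (3·23² + 6)/(2·6) ≡ 27/12. 12⁻¹ ≡ 17 (mod 29) since 12·17 = 204 ≡ 1, so λ ≡ 27·17 ≡ 24.
  x = λ² - 23 - 23 = 576 - 46 ≡ 8; y = λ·(23 - 8) - 6 ≡ 6. → (8, 6)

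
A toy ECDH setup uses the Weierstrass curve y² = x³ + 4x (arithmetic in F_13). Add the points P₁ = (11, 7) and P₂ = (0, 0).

(11, 7) + (0, 0). λ = (0 - 7)/(0 - 11) ≡ 6/2 mod 13. 2⁻¹ ≡ 7 (mod 13) since 2·7 = 14 ≡ 1, so λ ≡ 3.
  x = λ² - 11 - 0 = 9 - 11 ≡ 11; y = λ·(11 - 11) - 7 ≡ 6. → (11, 6)

(11, 6)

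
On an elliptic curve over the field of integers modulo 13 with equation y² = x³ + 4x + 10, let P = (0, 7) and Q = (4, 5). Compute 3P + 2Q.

(7, 11)

First 3P:
Repeated addition: build up to 3P.
2P: tangent at (0, 7): λ = (3·0² + 4)/(2·7) ≡ 4/1. 1⁻¹ ≡ 1 (mod 13) since 1·1 = 1 ≡ 1, so λ ≡ 4·1 ≡ 4.
  x = λ² - 0 - 0 = 16 - 0 ≡ 3; y = λ·(0 - 3) - 7 ≡ 7. → (3, 7)
3P: (3, 7) + (0, 7). λ = (7 - 7)/(0 - 3) ≡ 0/10 mod 13. 10⁻¹ ≡ 4 (mod 13), so λ ≡ 0.
  x = λ² - 3 - 0 = 0 - 3 ≡ 10; y = λ·(3 - 10) - 7 ≡ 6. → (10, 6)
3P = (10, 6).
Next 2Q:
Repeated addition: build up to 2Q.
2Q: tangent at (4, 5): λ = (3·4² + 4)/(2·5) ≡ 0/10. 10⁻¹ ≡ 4 (mod 13), so λ ≡ 0·4 ≡ 0.
  x = λ² - 4 - 4 = 0 - 8 ≡ 5; y = λ·(4 - 5) - 5 ≡ 8. → (5, 8)
2Q = (5, 8).
Finally 3P + 2Q:
(10, 6) + (5, 8). λ = (8 - 6)/(5 - 10) ≡ 2/8 mod 13. 8⁻¹ ≡ 5 (mod 13), so λ ≡ 10.
  x = λ² - 10 - 5 = 100 - 15 ≡ 7; y = λ·(10 - 7) - 6 ≡ 11. → (7, 11)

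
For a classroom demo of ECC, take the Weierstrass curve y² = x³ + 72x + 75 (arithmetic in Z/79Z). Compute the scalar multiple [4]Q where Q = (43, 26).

Repeated addition: build up to 4Q.
2Q: tangent at (43, 26): λ = (3·43² + 72)/(2·26) ≡ 10/52. 52⁻¹ ≡ 38 (mod 79), so λ ≡ 10·38 ≡ 64.
  x = λ² - 43 - 43 = 4096 - 86 ≡ 60; y = λ·(43 - 60) - 26 ≡ 71. → (60, 71)
3Q: (60, 71) + (43, 26). λ = (26 - 71)/(43 - 60) ≡ 34/62 mod 79. 62⁻¹ ≡ 65 (mod 79), so λ ≡ 77.
  x = λ² - 60 - 43 = 5929 - 103 ≡ 59; y = λ·(60 - 59) - 71 ≡ 6. → (59, 6)
4Q: (59, 6) + (43, 26). λ = (26 - 6)/(43 - 59) ≡ 20/63 mod 79. 63⁻¹ ≡ 74 (mod 79) since 63·74 = 4662 ≡ 1, so λ ≡ 58.
  x = λ² - 59 - 43 = 3364 - 102 ≡ 23; y = λ·(59 - 23) - 6 ≡ 28. → (23, 28)

(23, 28)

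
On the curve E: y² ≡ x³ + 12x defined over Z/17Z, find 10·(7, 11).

Write P = (7, 11).
Repeated addition: build up to 10P.
2P: tangent at (7, 11): λ = (3·7² + 12)/(2·11) ≡ 6/5. 5⁻¹ ≡ 7 (mod 17) since 5·7 = 35 ≡ 1, so λ ≡ 6·7 ≡ 8.
  x = λ² - 7 - 7 = 64 - 14 ≡ 16; y = λ·(7 - 16) - 11 ≡ 2. → (16, 2)
3P: (16, 2) + (7, 11). λ = (11 - 2)/(7 - 16) ≡ 9/8 mod 17. 8⁻¹ ≡ 15 (mod 17), so λ ≡ 16.
  x = λ² - 16 - 7 = 256 - 23 ≡ 12; y = λ·(16 - 12) - 2 ≡ 11. → (12, 11)
4P: (12, 11) + (7, 11). λ = (11 - 11)/(7 - 12) ≡ 0/12 mod 17. 12⁻¹ ≡ 10 (mod 17), so λ ≡ 0.
  x = λ² - 12 - 7 = 0 - 19 ≡ 15; y = λ·(12 - 15) - 11 ≡ 6. → (15, 6)
5P: (15, 6) + (7, 11). λ = (11 - 6)/(7 - 15) ≡ 5/9 mod 17. 9⁻¹ ≡ 2 (mod 17) since 9·2 = 18 ≡ 1, so λ ≡ 10.
  x = λ² - 15 - 7 = 100 - 22 ≡ 10; y = λ·(15 - 10) - 6 ≡ 10. → (10, 10)
6P: (10, 10) + (7, 11). λ = (11 - 10)/(7 - 10) ≡ 1/14 mod 17. 14⁻¹ ≡ 11 (mod 17) since 14·11 = 154 ≡ 1, so λ ≡ 11.
  x = λ² - 10 - 7 = 121 - 17 ≡ 2; y = λ·(10 - 2) - 10 ≡ 10. → (2, 10)
7P: (2, 10) + (7, 11). λ = (11 - 10)/(7 - 2) ≡ 1/5 mod 17. 5⁻¹ ≡ 7 (mod 17) since 5·7 = 35 ≡ 1, so λ ≡ 7.
  x = λ² - 2 - 7 = 49 - 9 ≡ 6; y = λ·(2 - 6) - 10 ≡ 13. → (6, 13)
8P: (6, 13) + (7, 11). λ = (11 - 13)/(7 - 6) ≡ 15/1 mod 17. 1⁻¹ ≡ 1 (mod 17), so λ ≡ 15.
  x = λ² - 6 - 7 = 225 - 13 ≡ 8; y = λ·(6 - 8) - 13 ≡ 8. → (8, 8)
9P: (8, 8) + (7, 11). λ = (11 - 8)/(7 - 8) ≡ 3/16 mod 17. 16⁻¹ ≡ 16 (mod 17) since 16·16 = 256 ≡ 1, so λ ≡ 14.
  x = λ² - 8 - 7 = 196 - 15 ≡ 11; y = λ·(8 - 11) - 8 ≡ 1. → (11, 1)
10P: (11, 1) + (7, 11). λ = (11 - 1)/(7 - 11) ≡ 10/13 mod 17. 13⁻¹ ≡ 4 (mod 17), so λ ≡ 6.
  x = λ² - 11 - 7 = 36 - 18 ≡ 1; y = λ·(11 - 1) - 1 ≡ 8. → (1, 8)

(1, 8)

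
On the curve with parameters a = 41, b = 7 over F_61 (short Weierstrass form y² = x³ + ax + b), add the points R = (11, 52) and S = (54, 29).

(11, 9)

(11, 52) + (54, 29). λ = (29 - 52)/(54 - 11) ≡ 38/43 mod 61. 43⁻¹ ≡ 44 (mod 61), so λ ≡ 25.
  x = λ² - 11 - 54 = 625 - 65 ≡ 11; y = λ·(11 - 11) - 52 ≡ 9. → (11, 9)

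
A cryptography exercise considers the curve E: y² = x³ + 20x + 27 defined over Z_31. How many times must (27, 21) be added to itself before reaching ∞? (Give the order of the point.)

2P: tangent at (27, 21): λ = (3·27² + 20)/(2·21) ≡ 6/11. 11⁻¹ ≡ 17 (mod 31) since 11·17 = 187 ≡ 1, so λ ≡ 6·17 ≡ 9.
  x = λ² - 27 - 27 = 81 - 54 ≡ 27; y = λ·(27 - 27) - 21 ≡ 10. → (27, 10)
3P: (27, 10) + (27, 21): same x and y₁ ≡ -y₂, so the sum is ∞.
3P = ∞, so the order is 3.

3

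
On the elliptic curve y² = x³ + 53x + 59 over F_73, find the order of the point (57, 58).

11

2P: tangent at (57, 58): λ = (3·57² + 53)/(2·58) ≡ 18/43. 43⁻¹ ≡ 17 (mod 73), so λ ≡ 18·17 ≡ 14.
  x = λ² - 57 - 57 = 196 - 114 ≡ 9; y = λ·(57 - 9) - 58 ≡ 30. → (9, 30)
3P: (9, 30) + (57, 58). λ = (58 - 30)/(57 - 9) ≡ 28/48 mod 73. 48⁻¹ ≡ 35 (mod 73) since 48·35 = 1680 ≡ 1, so λ ≡ 31.
  x = λ² - 9 - 57 = 961 - 66 ≡ 19; y = λ·(9 - 19) - 30 ≡ 25. → (19, 25)
4P: (19, 25) + (57, 58). λ = (58 - 25)/(57 - 19) ≡ 33/38 mod 73. 38⁻¹ ≡ 25 (mod 73), so λ ≡ 22.
  x = λ² - 19 - 57 = 484 - 76 ≡ 43; y = λ·(19 - 43) - 25 ≡ 31. → (43, 31)
5P: (43, 31) + (57, 58). λ = (58 - 31)/(57 - 43) ≡ 27/14 mod 73. 14⁻¹ ≡ 47 (mod 73), so λ ≡ 28.
  x = λ² - 43 - 57 = 784 - 100 ≡ 27; y = λ·(43 - 27) - 31 ≡ 52. → (27, 52)
6P: (27, 52) + (57, 58). λ = (58 - 52)/(57 - 27) ≡ 6/30 mod 73. 30⁻¹ ≡ 56 (mod 73), so λ ≡ 44.
  x = λ² - 27 - 57 = 1936 - 84 ≡ 27; y = λ·(27 - 27) - 52 ≡ 21. → (27, 21)
7P: (27, 21) + (57, 58). λ = (58 - 21)/(57 - 27) ≡ 37/30 mod 73. 30⁻¹ ≡ 56 (mod 73) since 30·56 = 1680 ≡ 1, so λ ≡ 28.
  x = λ² - 27 - 57 = 784 - 84 ≡ 43; y = λ·(27 - 43) - 21 ≡ 42. → (43, 42)
8P: (43, 42) + (57, 58). λ = (58 - 42)/(57 - 43) ≡ 16/14 mod 73. 14⁻¹ ≡ 47 (mod 73), so λ ≡ 22.
  x = λ² - 43 - 57 = 484 - 100 ≡ 19; y = λ·(43 - 19) - 42 ≡ 48. → (19, 48)
9P: (19, 48) + (57, 58). λ = (58 - 48)/(57 - 19) ≡ 10/38 mod 73. 38⁻¹ ≡ 25 (mod 73) since 38·25 = 950 ≡ 1, so λ ≡ 31.
  x = λ² - 19 - 57 = 961 - 76 ≡ 9; y = λ·(19 - 9) - 48 ≡ 43. → (9, 43)
10P: (9, 43) + (57, 58). λ = (58 - 43)/(57 - 9) ≡ 15/48 mod 73. 48⁻¹ ≡ 35 (mod 73) since 48·35 = 1680 ≡ 1, so λ ≡ 14.
  x = λ² - 9 - 57 = 196 - 66 ≡ 57; y = λ·(9 - 57) - 43 ≡ 15. → (57, 15)
11P: (57, 15) + (57, 58): same x and y₁ ≡ -y₂, so the sum is 𝒪.
11P = 𝒪, so the order is 11.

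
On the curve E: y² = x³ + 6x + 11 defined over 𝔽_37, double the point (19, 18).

tangent at (19, 18): λ = (3·19² + 6)/(2·18) ≡ 16/36. 36⁻¹ ≡ 36 (mod 37) since 36·36 = 1296 ≡ 1, so λ ≡ 16·36 ≡ 21.
  x = λ² - 19 - 19 = 441 - 38 ≡ 33; y = λ·(19 - 33) - 18 ≡ 21. → (33, 21)

(33, 21)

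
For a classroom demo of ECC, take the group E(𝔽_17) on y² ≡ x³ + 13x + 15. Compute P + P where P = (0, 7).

(15, 7)

tangent at (0, 7): λ = (3·0² + 13)/(2·7) ≡ 13/14. 14⁻¹ ≡ 11 (mod 17) since 14·11 = 154 ≡ 1, so λ ≡ 13·11 ≡ 7.
  x = λ² - 0 - 0 = 49 - 0 ≡ 15; y = λ·(0 - 15) - 7 ≡ 7. → (15, 7)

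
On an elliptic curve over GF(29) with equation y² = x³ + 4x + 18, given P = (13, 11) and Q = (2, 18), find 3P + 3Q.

First 3P:
Repeated addition: build up to 3P.
2P: tangent at (13, 11): λ = (3·13² + 4)/(2·11) ≡ 18/22. 22⁻¹ ≡ 4 (mod 29), so λ ≡ 18·4 ≡ 14.
  x = λ² - 13 - 13 = 196 - 26 ≡ 25; y = λ·(13 - 25) - 11 ≡ 24. → (25, 24)
3P: (25, 24) + (13, 11). λ = (11 - 24)/(13 - 25) ≡ 16/17 mod 29. 17⁻¹ ≡ 12 (mod 29) since 17·12 = 204 ≡ 1, so λ ≡ 18.
  x = λ² - 25 - 13 = 324 - 38 ≡ 25; y = λ·(25 - 25) - 24 ≡ 5. → (25, 5)
3P = (25, 5).
Next 3Q:
Repeated addition: build up to 3Q.
2Q: tangent at (2, 18): λ = (3·2² + 4)/(2·18) ≡ 16/7. 7⁻¹ ≡ 25 (mod 29), so λ ≡ 16·25 ≡ 23.
  x = λ² - 2 - 2 = 529 - 4 ≡ 3; y = λ·(2 - 3) - 18 ≡ 17. → (3, 17)
3Q: (3, 17) + (2, 18). λ = (18 - 17)/(2 - 3) ≡ 1/28 mod 29. 28⁻¹ ≡ 28 (mod 29), so λ ≡ 28.
  x = λ² - 3 - 2 = 784 - 5 ≡ 25; y = λ·(3 - 25) - 17 ≡ 5. → (25, 5)
3Q = (25, 5).
Finally 3P + 3Q:
tangent at (25, 5): λ = (3·25² + 4)/(2·5) ≡ 23/10. 10⁻¹ ≡ 3 (mod 29), so λ ≡ 23·3 ≡ 11.
  x = λ² - 25 - 25 = 121 - 50 ≡ 13; y = λ·(25 - 13) - 5 ≡ 11. → (13, 11)

(13, 11)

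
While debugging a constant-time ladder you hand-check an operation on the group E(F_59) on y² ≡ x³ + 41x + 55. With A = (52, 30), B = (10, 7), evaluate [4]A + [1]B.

(52, 30)

First 4A:
Repeated addition: build up to 4A.
2A: tangent at (52, 30): λ = (3·52² + 41)/(2·30) ≡ 11/1. 1⁻¹ ≡ 1 (mod 59), so λ ≡ 11·1 ≡ 11.
  x = λ² - 52 - 52 = 121 - 104 ≡ 17; y = λ·(52 - 17) - 30 ≡ 1. → (17, 1)
3A: (17, 1) + (52, 30). λ = (30 - 1)/(52 - 17) ≡ 29/35 mod 59. 35⁻¹ ≡ 27 (mod 59), so λ ≡ 16.
  x = λ² - 17 - 52 = 256 - 69 ≡ 10; y = λ·(17 - 10) - 1 ≡ 52. → (10, 52)
4A: (10, 52) + (52, 30). λ = (30 - 52)/(52 - 10) ≡ 37/42 mod 59. 42⁻¹ ≡ 52 (mod 59), so λ ≡ 36.
  x = λ² - 10 - 52 = 1296 - 62 ≡ 54; y = λ·(10 - 54) - 52 ≡ 16. → (54, 16)
4A = (54, 16).
Finally 4A + B:
(54, 16) + (10, 7). λ = (7 - 16)/(10 - 54) ≡ 50/15 mod 59. 15⁻¹ ≡ 4 (mod 59) since 15·4 = 60 ≡ 1, so λ ≡ 23.
  x = λ² - 54 - 10 = 529 - 64 ≡ 52; y = λ·(54 - 52) - 16 ≡ 30. → (52, 30)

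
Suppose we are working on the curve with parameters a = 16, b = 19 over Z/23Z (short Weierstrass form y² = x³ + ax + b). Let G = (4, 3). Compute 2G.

(1, 6)

tangent at (4, 3): λ = (3·4² + 16)/(2·3) ≡ 18/6. 6⁻¹ ≡ 4 (mod 23), so λ ≡ 18·4 ≡ 3.
  x = λ² - 4 - 4 = 9 - 8 ≡ 1; y = λ·(4 - 1) - 3 ≡ 6. → (1, 6)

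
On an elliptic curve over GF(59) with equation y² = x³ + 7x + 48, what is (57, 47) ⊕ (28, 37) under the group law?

(20, 39)

(57, 47) + (28, 37). λ = (37 - 47)/(28 - 57) ≡ 49/30 mod 59. 30⁻¹ ≡ 2 (mod 59), so λ ≡ 39.
  x = λ² - 57 - 28 = 1521 - 85 ≡ 20; y = λ·(57 - 20) - 47 ≡ 39. → (20, 39)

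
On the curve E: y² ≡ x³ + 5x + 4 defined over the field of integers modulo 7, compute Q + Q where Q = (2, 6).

tangent at (2, 6): λ = (3·2² + 5)/(2·6) ≡ 3/5. 5⁻¹ ≡ 3 (mod 7) since 5·3 = 15 ≡ 1, so λ ≡ 3·3 ≡ 2.
  x = λ² - 2 - 2 = 4 - 4 ≡ 0; y = λ·(2 - 0) - 6 ≡ 5. → (0, 5)

(0, 5)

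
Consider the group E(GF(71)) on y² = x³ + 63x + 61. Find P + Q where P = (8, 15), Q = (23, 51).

(6, 4)

(8, 15) + (23, 51). λ = (51 - 15)/(23 - 8) ≡ 36/15 mod 71. 15⁻¹ ≡ 19 (mod 71) since 15·19 = 285 ≡ 1, so λ ≡ 45.
  x = λ² - 8 - 23 = 2025 - 31 ≡ 6; y = λ·(8 - 6) - 15 ≡ 4. → (6, 4)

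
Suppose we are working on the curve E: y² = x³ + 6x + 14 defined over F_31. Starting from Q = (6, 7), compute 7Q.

(29, 5)

Repeated addition: build up to 7Q.
2Q: tangent at (6, 7): λ = (3·6² + 6)/(2·7) ≡ 21/14. 14⁻¹ ≡ 20 (mod 31) since 14·20 = 280 ≡ 1, so λ ≡ 21·20 ≡ 17.
  x = λ² - 6 - 6 = 289 - 12 ≡ 29; y = λ·(6 - 29) - 7 ≡ 5. → (29, 5)
3Q: (29, 5) + (6, 7). λ = (7 - 5)/(6 - 29) ≡ 2/8 mod 31. 8⁻¹ ≡ 4 (mod 31) since 8·4 = 32 ≡ 1, so λ ≡ 8.
  x = λ² - 29 - 6 = 64 - 35 ≡ 29; y = λ·(29 - 29) - 5 ≡ 26. → (29, 26)
4Q: (29, 26) + (6, 7). λ = (7 - 26)/(6 - 29) ≡ 12/8 mod 31. 8⁻¹ ≡ 4 (mod 31) since 8·4 = 32 ≡ 1, so λ ≡ 17.
  x = λ² - 29 - 6 = 289 - 35 ≡ 6; y = λ·(29 - 6) - 26 ≡ 24. → (6, 24)
5Q: (6, 24) + (6, 7): same x and y₁ ≡ -y₂, so the sum is O.
6Q: O + (6, 7) = (6, 7) (identity).
7Q: tangent at (6, 7): λ = (3·6² + 6)/(2·7) ≡ 21/14. 14⁻¹ ≡ 20 (mod 31) since 14·20 = 280 ≡ 1, so λ ≡ 21·20 ≡ 17.
  x = λ² - 6 - 6 = 289 - 12 ≡ 29; y = λ·(6 - 29) - 7 ≡ 5. → (29, 5)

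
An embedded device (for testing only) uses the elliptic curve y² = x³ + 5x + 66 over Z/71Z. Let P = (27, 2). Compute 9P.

(68, 38)

Double-and-add on 9 = (1001)₂. Start with P = (27, 2) for the leading 1-bit.
double: tangent at (27, 2): λ = (3·27² + 5)/(2·2) ≡ 62/4. 4⁻¹ ≡ 18 (mod 71) since 4·18 = 72 ≡ 1, so λ ≡ 62·18 ≡ 51.
  x = λ² - 27 - 27 = 2601 - 54 ≡ 62; y = λ·(27 - 62) - 2 ≡ 59. → (62, 59)
double: tangent at (62, 59): λ = (3·62² + 5)/(2·59) ≡ 35/47. 47⁻¹ ≡ 68 (mod 71), so λ ≡ 35·68 ≡ 37.
  x = λ² - 62 - 62 = 1369 - 124 ≡ 38; y = λ·(62 - 38) - 59 ≡ 48. → (38, 48)
double: tangent at (38, 48): λ = (3·38² + 5)/(2·48) ≡ 6/25. 25⁻¹ ≡ 54 (mod 71), so λ ≡ 6·54 ≡ 40.
  x = λ² - 38 - 38 = 1600 - 76 ≡ 33; y = λ·(38 - 33) - 48 ≡ 10. → (33, 10)
add P: (33, 10) + (27, 2). λ = (2 - 10)/(27 - 33) ≡ 63/65 mod 71. 65⁻¹ ≡ 59 (mod 71), so λ ≡ 25.
  x = λ² - 33 - 27 = 625 - 60 ≡ 68; y = λ·(33 - 68) - 10 ≡ 38. → (68, 38)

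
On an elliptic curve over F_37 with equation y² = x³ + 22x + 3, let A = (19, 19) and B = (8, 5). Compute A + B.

(19, 19) + (8, 5). λ = (5 - 19)/(8 - 19) ≡ 23/26 mod 37. 26⁻¹ ≡ 10 (mod 37), so λ ≡ 8.
  x = λ² - 19 - 8 = 64 - 27 ≡ 0; y = λ·(19 - 0) - 19 ≡ 22. → (0, 22)

(0, 22)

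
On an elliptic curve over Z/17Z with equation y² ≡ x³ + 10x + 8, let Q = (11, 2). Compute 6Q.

Double-and-add on 6 = (110)₂. Start with Q = (11, 2) for the leading 1-bit.
double: tangent at (11, 2): λ = (3·11² + 10)/(2·2) ≡ 16/4. 4⁻¹ ≡ 13 (mod 17), so λ ≡ 16·13 ≡ 4.
  x = λ² - 11 - 11 = 16 - 22 ≡ 11; y = λ·(11 - 11) - 2 ≡ 15. → (11, 15)
add Q: (11, 15) + (11, 2): same x and y₁ ≡ -y₂, so the sum is ∞.
double: ∞ + ∞ = ∞ (identity).

O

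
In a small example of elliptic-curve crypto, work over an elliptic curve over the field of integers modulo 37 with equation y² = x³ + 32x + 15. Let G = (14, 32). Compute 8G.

Double-and-add on 8 = (1000)₂. Start with G = (14, 32) for the leading 1-bit.
double: tangent at (14, 32): λ = (3·14² + 32)/(2·32) ≡ 28/27. 27⁻¹ ≡ 11 (mod 37) since 27·11 = 297 ≡ 1, so λ ≡ 28·11 ≡ 12.
  x = λ² - 14 - 14 = 144 - 28 ≡ 5; y = λ·(14 - 5) - 32 ≡ 2. → (5, 2)
double: tangent at (5, 2): λ = (3·5² + 32)/(2·2) ≡ 33/4. 4⁻¹ ≡ 28 (mod 37), so λ ≡ 33·28 ≡ 36.
  x = λ² - 5 - 5 = 1296 - 10 ≡ 28; y = λ·(5 - 28) - 2 ≡ 21. → (28, 21)
double: tangent at (28, 21): λ = (3·28² + 32)/(2·21) ≡ 16/5. 5⁻¹ ≡ 15 (mod 37), so λ ≡ 16·15 ≡ 18.
  x = λ² - 28 - 28 = 324 - 56 ≡ 9; y = λ·(28 - 9) - 21 ≡ 25. → (9, 25)

(9, 25)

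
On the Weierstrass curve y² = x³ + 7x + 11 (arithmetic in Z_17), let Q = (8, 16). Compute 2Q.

tangent at (8, 16): λ = (3·8² + 7)/(2·16) ≡ 12/15. 15⁻¹ ≡ 8 (mod 17) since 15·8 = 120 ≡ 1, so λ ≡ 12·8 ≡ 11.
  x = λ² - 8 - 8 = 121 - 16 ≡ 3; y = λ·(8 - 3) - 16 ≡ 5. → (3, 5)

(3, 5)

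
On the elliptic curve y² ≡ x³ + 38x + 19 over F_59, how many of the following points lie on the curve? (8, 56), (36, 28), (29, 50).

3

(8, 56): 56² ≡ 9, rhs ≡ 9 → on.
(36, 28): 28² ≡ 17, rhs ≡ 17 → on.
(29, 50): 50² ≡ 22, rhs ≡ 22 → on.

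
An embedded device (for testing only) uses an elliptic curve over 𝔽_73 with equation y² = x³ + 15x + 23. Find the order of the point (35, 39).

11

2P: tangent at (35, 39): λ = (3·35² + 15)/(2·39) ≡ 40/5. 5⁻¹ ≡ 44 (mod 73), so λ ≡ 40·44 ≡ 8.
  x = λ² - 35 - 35 = 64 - 70 ≡ 67; y = λ·(35 - 67) - 39 ≡ 70. → (67, 70)
3P: (67, 70) + (35, 39). λ = (39 - 70)/(35 - 67) ≡ 42/41 mod 73. 41⁻¹ ≡ 57 (mod 73) since 41·57 = 2337 ≡ 1, so λ ≡ 58.
  x = λ² - 67 - 35 = 3364 - 102 ≡ 50; y = λ·(67 - 50) - 70 ≡ 40. → (50, 40)
4P: (50, 40) + (35, 39). λ = (39 - 40)/(35 - 50) ≡ 72/58 mod 73. 58⁻¹ ≡ 34 (mod 73) since 58·34 = 1972 ≡ 1, so λ ≡ 39.
  x = λ² - 50 - 35 = 1521 - 85 ≡ 49; y = λ·(50 - 49) - 40 ≡ 72. → (49, 72)
5P: (49, 72) + (35, 39). λ = (39 - 72)/(35 - 49) ≡ 40/59 mod 73. 59⁻¹ ≡ 26 (mod 73), so λ ≡ 18.
  x = λ² - 49 - 35 = 324 - 84 ≡ 21; y = λ·(49 - 21) - 72 ≡ 67. → (21, 67)
6P: (21, 67) + (35, 39). λ = (39 - 67)/(35 - 21) ≡ 45/14 mod 73. 14⁻¹ ≡ 47 (mod 73), so λ ≡ 71.
  x = λ² - 21 - 35 = 5041 - 56 ≡ 21; y = λ·(21 - 21) - 67 ≡ 6. → (21, 6)
7P: (21, 6) + (35, 39). λ = (39 - 6)/(35 - 21) ≡ 33/14 mod 73. 14⁻¹ ≡ 47 (mod 73), so λ ≡ 18.
  x = λ² - 21 - 35 = 324 - 56 ≡ 49; y = λ·(21 - 49) - 6 ≡ 1. → (49, 1)
8P: (49, 1) + (35, 39). λ = (39 - 1)/(35 - 49) ≡ 38/59 mod 73. 59⁻¹ ≡ 26 (mod 73), so λ ≡ 39.
  x = λ² - 49 - 35 = 1521 - 84 ≡ 50; y = λ·(49 - 50) - 1 ≡ 33. → (50, 33)
9P: (50, 33) + (35, 39). λ = (39 - 33)/(35 - 50) ≡ 6/58 mod 73. 58⁻¹ ≡ 34 (mod 73), so λ ≡ 58.
  x = λ² - 50 - 35 = 3364 - 85 ≡ 67; y = λ·(50 - 67) - 33 ≡ 3. → (67, 3)
10P: (67, 3) + (35, 39). λ = (39 - 3)/(35 - 67) ≡ 36/41 mod 73. 41⁻¹ ≡ 57 (mod 73), so λ ≡ 8.
  x = λ² - 67 - 35 = 64 - 102 ≡ 35; y = λ·(67 - 35) - 3 ≡ 34. → (35, 34)
11P: (35, 34) + (35, 39): same x and y₁ ≡ -y₂, so the sum is O.
11P = O, so the order is 11.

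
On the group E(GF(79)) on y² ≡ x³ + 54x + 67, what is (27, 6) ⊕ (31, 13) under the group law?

(27, 6) + (31, 13). λ = (13 - 6)/(31 - 27) ≡ 7/4 mod 79. 4⁻¹ ≡ 20 (mod 79), so λ ≡ 61.
  x = λ² - 27 - 31 = 3721 - 58 ≡ 29; y = λ·(27 - 29) - 6 ≡ 30. → (29, 30)

(29, 30)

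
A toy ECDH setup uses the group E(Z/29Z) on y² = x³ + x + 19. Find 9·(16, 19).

(19, 13)

Write Q = (16, 19).
Repeated addition: build up to 9Q.
2Q: tangent at (16, 19): λ = (3·16² + 1)/(2·19) ≡ 15/9. 9⁻¹ ≡ 13 (mod 29), so λ ≡ 15·13 ≡ 21.
  x = λ² - 16 - 16 = 441 - 32 ≡ 3; y = λ·(16 - 3) - 19 ≡ 22. → (3, 22)
3Q: (3, 22) + (16, 19). λ = (19 - 22)/(16 - 3) ≡ 26/13 mod 29. 13⁻¹ ≡ 9 (mod 29), so λ ≡ 2.
  x = λ² - 3 - 16 = 4 - 19 ≡ 14; y = λ·(3 - 14) - 22 ≡ 14. → (14, 14)
4Q: (14, 14) + (16, 19). λ = (19 - 14)/(16 - 14) ≡ 5/2 mod 29. 2⁻¹ ≡ 15 (mod 29) since 2·15 = 30 ≡ 1, so λ ≡ 17.
  x = λ² - 14 - 16 = 289 - 30 ≡ 27; y = λ·(14 - 27) - 14 ≡ 26. → (27, 26)
5Q: (27, 26) + (16, 19). λ = (19 - 26)/(16 - 27) ≡ 22/18 mod 29. 18⁻¹ ≡ 21 (mod 29) since 18·21 = 378 ≡ 1, so λ ≡ 27.
  x = λ² - 27 - 16 = 729 - 43 ≡ 19; y = λ·(27 - 19) - 26 ≡ 16. → (19, 16)
6Q: (19, 16) + (16, 19). λ = (19 - 16)/(16 - 19) ≡ 3/26 mod 29. 26⁻¹ ≡ 19 (mod 29) since 26·19 = 494 ≡ 1, so λ ≡ 28.
  x = λ² - 19 - 16 = 784 - 35 ≡ 24; y = λ·(19 - 24) - 16 ≡ 18. → (24, 18)
7Q: (24, 18) + (16, 19). λ = (19 - 18)/(16 - 24) ≡ 1/21 mod 29. 21⁻¹ ≡ 18 (mod 29), so λ ≡ 18.
  x = λ² - 24 - 16 = 324 - 40 ≡ 23; y = λ·(24 - 23) - 18 ≡ 0. → (23, 0)
8Q: (23, 0) + (16, 19). λ = (19 - 0)/(16 - 23) ≡ 19/22 mod 29. 22⁻¹ ≡ 4 (mod 29), so λ ≡ 18.
  x = λ² - 23 - 16 = 324 - 39 ≡ 24; y = λ·(23 - 24) - 0 ≡ 11. → (24, 11)
9Q: (24, 11) + (16, 19). λ = (19 - 11)/(16 - 24) ≡ 8/21 mod 29. 21⁻¹ ≡ 18 (mod 29), so λ ≡ 28.
  x = λ² - 24 - 16 = 784 - 40 ≡ 19; y = λ·(24 - 19) - 11 ≡ 13. → (19, 13)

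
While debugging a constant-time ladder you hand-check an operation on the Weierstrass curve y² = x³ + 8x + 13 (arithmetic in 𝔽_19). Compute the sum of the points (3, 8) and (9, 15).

(3, 8) + (9, 15). λ = (15 - 8)/(9 - 3) ≡ 7/6 mod 19. 6⁻¹ ≡ 16 (mod 19), so λ ≡ 17.
  x = λ² - 3 - 9 = 289 - 12 ≡ 11; y = λ·(3 - 11) - 8 ≡ 8. → (11, 8)

(11, 8)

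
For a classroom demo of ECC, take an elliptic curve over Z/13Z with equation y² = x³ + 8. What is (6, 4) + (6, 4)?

(11, 0)

tangent at (6, 4): λ = (3·6² + 0)/(2·4) ≡ 4/8. 8⁻¹ ≡ 5 (mod 13), so λ ≡ 4·5 ≡ 7.
  x = λ² - 6 - 6 = 49 - 12 ≡ 11; y = λ·(6 - 11) - 4 ≡ 0. → (11, 0)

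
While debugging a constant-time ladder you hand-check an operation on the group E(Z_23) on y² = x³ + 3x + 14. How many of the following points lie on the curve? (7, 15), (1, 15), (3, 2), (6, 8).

(7, 15): 15² ≡ 18, rhs ≡ 10 → off.
(1, 15): 15² ≡ 18, rhs ≡ 18 → on.
(3, 2): 2² ≡ 4, rhs ≡ 4 → on.
(6, 8): 8² ≡ 18, rhs ≡ 18 → on.

3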